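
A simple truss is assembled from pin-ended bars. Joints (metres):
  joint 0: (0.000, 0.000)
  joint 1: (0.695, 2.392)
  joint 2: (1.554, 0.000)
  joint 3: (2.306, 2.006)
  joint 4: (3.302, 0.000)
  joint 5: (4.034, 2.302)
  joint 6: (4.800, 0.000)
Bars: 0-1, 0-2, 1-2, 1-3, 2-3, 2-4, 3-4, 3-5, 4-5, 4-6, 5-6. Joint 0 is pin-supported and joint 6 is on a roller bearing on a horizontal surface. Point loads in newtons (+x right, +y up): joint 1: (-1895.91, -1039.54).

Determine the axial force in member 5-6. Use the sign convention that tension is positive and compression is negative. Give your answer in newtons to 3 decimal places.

837.098

N=7 nodes, M=11 members, R=3 reactions → 2N=14, M+R=14
member 0 (0-1): L=2.4909, (cx,cy)=(0.2790,0.9603)
member 1 (0-2): L=1.5540, (cx,cy)=(1.0000,0.0000)
member 2 (1-2): L=2.5416, (cx,cy)=(0.3380,-0.9412)
member 3 (1-3): L=1.6566, (cx,cy)=(0.9725,-0.2330)
member 4 (2-3): L=2.1423, (cx,cy)=(0.3510,0.9364)
member 5 (2-4): L=1.7480, (cx,cy)=(1.0000,0.0000)
member 6 (3-4): L=2.2397, (cx,cy)=(0.4447,-0.8957)
member 7 (3-5): L=1.7532, (cx,cy)=(0.9856,0.1688)
member 8 (4-5): L=2.4156, (cx,cy)=(0.3030,0.9530)
member 9 (4-6): L=1.4980, (cx,cy)=(1.0000,0.0000)
member 10 (5-6): L=2.4261, (cx,cy)=(0.3157,-0.9488)
solve A·x = −loads:
  F[0-1] = -1909.6561 N (compression)
  F[0-2] = -1363.0907 N (compression)
  F[1-2] = +543.7032 N (tension)
  F[1-3] = +1212.7093 N (tension)
  F[2-3] = -546.4819 N (compression)
  F[2-4] = -987.5027 N (compression)
  F[3-4] = +991.3389 N (tension)
  F[3-5] = +554.6049 N (tension)
  F[4-5] = -931.7260 N (compression)
  F[4-6] = -264.2994 N (compression)
  F[5-6] = +837.0976 N (tension)
  Rx@0 = +1895.9100 N
  Ry@0 = +1833.8184 N
  Ry@6 = -794.2784 N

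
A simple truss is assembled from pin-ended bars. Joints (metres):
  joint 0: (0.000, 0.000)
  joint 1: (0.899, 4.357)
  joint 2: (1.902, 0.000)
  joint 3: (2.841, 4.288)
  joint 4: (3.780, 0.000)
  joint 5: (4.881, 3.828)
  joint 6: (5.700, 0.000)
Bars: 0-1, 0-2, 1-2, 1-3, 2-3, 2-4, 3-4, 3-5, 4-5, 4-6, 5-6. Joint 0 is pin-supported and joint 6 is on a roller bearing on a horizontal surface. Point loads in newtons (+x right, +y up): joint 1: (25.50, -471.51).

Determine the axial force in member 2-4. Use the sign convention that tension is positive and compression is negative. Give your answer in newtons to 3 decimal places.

62.579

N=7 nodes, M=11 members, R=3 reactions → 2N=14, M+R=14
member 0 (0-1): L=4.4488, (cx,cy)=(0.2021,0.9794)
member 1 (0-2): L=1.9020, (cx,cy)=(1.0000,0.0000)
member 2 (1-2): L=4.4710, (cx,cy)=(0.2243,-0.9745)
member 3 (1-3): L=1.9432, (cx,cy)=(0.9994,-0.0355)
member 4 (2-3): L=4.3896, (cx,cy)=(0.2139,0.9769)
member 5 (2-4): L=1.8780, (cx,cy)=(1.0000,0.0000)
member 6 (3-4): L=4.3896, (cx,cy)=(0.2139,-0.9769)
member 7 (3-5): L=2.0912, (cx,cy)=(0.9755,-0.2200)
member 8 (4-5): L=3.9832, (cx,cy)=(0.2764,0.9610)
member 9 (4-6): L=1.9200, (cx,cy)=(1.0000,0.0000)
member 10 (5-6): L=3.9146, (cx,cy)=(0.2092,-0.9779)
solve A·x = −loads:
  F[0-1] = -385.6072 N (compression)
  F[0-2] = +103.4227 N (tension)
  F[1-2] = -93.3053 N (compression)
  F[1-3] = -82.5429 N (compression)
  F[2-3] = +93.0818 N (tension)
  F[2-4] = +62.5793 N (tension)
  F[3-4] = -85.8772 N (compression)
  F[3-5] = -45.3190 N (compression)
  F[4-5] = +87.2903 N (tension)
  F[4-6] = +20.0809 N (tension)
  F[5-6] = -95.9822 N (compression)
  Rx@0 = -25.5000 N
  Ry@0 = +377.6519 N
  Ry@6 = +93.8581 N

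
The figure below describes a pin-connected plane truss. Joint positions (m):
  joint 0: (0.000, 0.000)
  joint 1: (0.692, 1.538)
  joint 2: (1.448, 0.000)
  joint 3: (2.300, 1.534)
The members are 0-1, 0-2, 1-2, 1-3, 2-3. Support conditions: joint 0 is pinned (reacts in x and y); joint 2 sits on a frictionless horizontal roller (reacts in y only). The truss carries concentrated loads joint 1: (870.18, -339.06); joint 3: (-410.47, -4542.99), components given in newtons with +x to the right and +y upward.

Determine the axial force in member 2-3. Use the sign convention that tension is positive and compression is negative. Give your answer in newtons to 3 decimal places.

-5190.671

N=4 nodes, M=5 members, R=3 reactions → 2N=8, M+R=8
member 0 (0-1): L=1.6865, (cx,cy)=(0.4103,0.9119)
member 1 (0-2): L=1.4480, (cx,cy)=(1.0000,0.0000)
member 2 (1-2): L=1.7138, (cx,cy)=(0.4411,-0.8974)
member 3 (1-3): L=1.6080, (cx,cy)=(1.0000,-0.0025)
member 4 (2-3): L=1.7547, (cx,cy)=(0.4855,0.8742)
solve A·x = −loads:
  F[0-1] = +3273.7540 N (tension)
  F[0-2] = -883.5616 N (compression)
  F[1-2] = -3710.3142 N (compression)
  F[1-3] = +2109.8467 N (tension)
  F[2-3] = -5190.6707 N (compression)
  Rx@0 = -459.7100 N
  Ry@0 = -2985.4793 N
  Ry@2 = +7867.5293 N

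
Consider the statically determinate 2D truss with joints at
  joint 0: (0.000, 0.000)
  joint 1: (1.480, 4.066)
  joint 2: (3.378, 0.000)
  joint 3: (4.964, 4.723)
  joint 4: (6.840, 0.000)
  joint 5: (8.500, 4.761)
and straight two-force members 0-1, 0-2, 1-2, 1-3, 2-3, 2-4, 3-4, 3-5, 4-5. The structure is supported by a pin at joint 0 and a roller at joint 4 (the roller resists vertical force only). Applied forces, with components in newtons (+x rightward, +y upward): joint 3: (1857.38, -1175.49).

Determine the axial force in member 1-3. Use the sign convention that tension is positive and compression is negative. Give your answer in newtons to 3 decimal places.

N=6 nodes, M=9 members, R=3 reactions → 2N=12, M+R=12
member 0 (0-1): L=4.3270, (cx,cy)=(0.3420,0.9397)
member 1 (0-2): L=3.3780, (cx,cy)=(1.0000,0.0000)
member 2 (1-2): L=4.4872, (cx,cy)=(0.4230,-0.9061)
member 3 (1-3): L=3.5454, (cx,cy)=(0.9827,0.1853)
member 4 (2-3): L=4.9822, (cx,cy)=(0.3183,0.9480)
member 5 (2-4): L=3.4620, (cx,cy)=(1.0000,0.0000)
member 6 (3-4): L=5.0819, (cx,cy)=(0.3692,-0.9294)
member 7 (3-5): L=3.5362, (cx,cy)=(0.9999,0.0107)
member 8 (4-5): L=5.0421, (cx,cy)=(0.3292,0.9443)
solve A·x = −loads:
  F[0-1] = +1021.7409 N (tension)
  F[0-2] = +1507.9038 N (tension)
  F[1-2] = -906.9987 N (compression)
  F[1-3] = +746.0427 N (tension)
  F[2-3] = +866.9666 N (tension)
  F[2-4] = +848.2733 N (tension)
  F[3-4] = -2297.9069 N (compression)
  F[3-5] = +0.0000 N (tension)
  F[4-5] = +0.0000 N (tension)
  Rx@0 = -1857.3800 N
  Ry@0 = -960.1150 N
  Ry@4 = +2135.6050 N

746.043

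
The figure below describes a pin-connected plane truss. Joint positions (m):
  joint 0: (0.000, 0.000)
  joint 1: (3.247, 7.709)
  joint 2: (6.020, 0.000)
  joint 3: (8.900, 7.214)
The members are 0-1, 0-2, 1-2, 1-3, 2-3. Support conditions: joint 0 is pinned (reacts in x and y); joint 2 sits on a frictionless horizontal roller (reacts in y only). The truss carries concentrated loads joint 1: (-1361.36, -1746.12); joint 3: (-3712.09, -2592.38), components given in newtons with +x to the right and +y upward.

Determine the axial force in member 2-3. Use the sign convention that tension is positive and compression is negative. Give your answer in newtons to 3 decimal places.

-3035.219

N=4 nodes, M=5 members, R=3 reactions → 2N=8, M+R=8
member 0 (0-1): L=8.3649, (cx,cy)=(0.3882,0.9216)
member 1 (0-2): L=6.0200, (cx,cy)=(1.0000,0.0000)
member 2 (1-2): L=8.1926, (cx,cy)=(0.3385,-0.9410)
member 3 (1-3): L=5.6746, (cx,cy)=(0.9962,-0.0872)
member 4 (2-3): L=7.7676, (cx,cy)=(0.3708,0.9287)
solve A·x = −loads:
  F[0-1] = -6245.4803 N (compression)
  F[0-2] = -2649.1467 N (compression)
  F[1-2] = +4501.8697 N (tension)
  F[1-3] = -2596.6224 N (compression)
  F[2-3] = -3035.2193 N (compression)
  Rx@0 = +5073.4500 N
  Ry@0 = +5755.7604 N
  Ry@2 = -1417.2604 N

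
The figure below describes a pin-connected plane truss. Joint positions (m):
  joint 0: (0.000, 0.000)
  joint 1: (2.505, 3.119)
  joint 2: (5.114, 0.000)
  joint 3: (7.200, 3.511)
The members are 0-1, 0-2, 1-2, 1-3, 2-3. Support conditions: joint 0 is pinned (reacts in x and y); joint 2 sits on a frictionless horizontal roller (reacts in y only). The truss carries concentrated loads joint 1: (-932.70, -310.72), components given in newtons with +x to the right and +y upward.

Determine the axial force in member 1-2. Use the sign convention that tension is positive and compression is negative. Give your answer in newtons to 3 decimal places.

N=4 nodes, M=5 members, R=3 reactions → 2N=8, M+R=8
member 0 (0-1): L=4.0004, (cx,cy)=(0.6262,0.7797)
member 1 (0-2): L=5.1140, (cx,cy)=(1.0000,0.0000)
member 2 (1-2): L=4.0663, (cx,cy)=(0.6416,-0.7670)
member 3 (1-3): L=4.7113, (cx,cy)=(0.9965,0.0832)
member 4 (2-3): L=4.0839, (cx,cy)=(0.5108,0.8597)
solve A·x = −loads:
  F[0-1] = -932.9149 N (compression)
  F[0-2] = -348.5202 N (compression)
  F[1-2] = +543.1960 N (tension)
  F[1-3] = -0.0000 N (compression)
  F[2-3] = +0.0000 N (tension)
  Rx@0 = +932.7000 N
  Ry@0 = +727.3680 N
  Ry@2 = -416.6480 N

543.196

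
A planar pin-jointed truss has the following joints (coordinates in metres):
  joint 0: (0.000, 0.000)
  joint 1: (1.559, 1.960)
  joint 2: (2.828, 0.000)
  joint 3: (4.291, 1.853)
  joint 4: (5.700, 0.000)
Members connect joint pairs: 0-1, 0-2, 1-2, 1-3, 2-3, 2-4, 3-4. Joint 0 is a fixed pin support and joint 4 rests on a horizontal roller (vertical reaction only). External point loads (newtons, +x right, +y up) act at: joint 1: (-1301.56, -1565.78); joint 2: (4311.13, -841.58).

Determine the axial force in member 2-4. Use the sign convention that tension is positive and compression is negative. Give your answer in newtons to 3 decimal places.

302.819

N=5 nodes, M=7 members, R=3 reactions → 2N=10, M+R=10
member 0 (0-1): L=2.5044, (cx,cy)=(0.6225,0.7826)
member 1 (0-2): L=2.8280, (cx,cy)=(1.0000,0.0000)
member 2 (1-2): L=2.3349, (cx,cy)=(0.5435,-0.8394)
member 3 (1-3): L=2.7341, (cx,cy)=(0.9992,-0.0391)
member 4 (2-3): L=2.3609, (cx,cy)=(0.6197,0.7849)
member 5 (2-4): L=2.8720, (cx,cy)=(1.0000,0.0000)
member 6 (3-4): L=2.3279, (cx,cy)=(0.6053,-0.7960)
solve A·x = −loads:
  F[0-1] = -2567.1729 N (compression)
  F[0-2] = +4607.6385 N (tension)
  F[1-2] = +556.0824 N (tension)
  F[1-3] = -599.1884 N (compression)
  F[2-3] = +477.5277 N (tension)
  F[2-4] = +302.8190 N (tension)
  F[3-4] = -500.2962 N (compression)
  Rx@0 = -3009.5700 N
  Ry@0 = +2009.1176 N
  Ry@4 = +398.2424 N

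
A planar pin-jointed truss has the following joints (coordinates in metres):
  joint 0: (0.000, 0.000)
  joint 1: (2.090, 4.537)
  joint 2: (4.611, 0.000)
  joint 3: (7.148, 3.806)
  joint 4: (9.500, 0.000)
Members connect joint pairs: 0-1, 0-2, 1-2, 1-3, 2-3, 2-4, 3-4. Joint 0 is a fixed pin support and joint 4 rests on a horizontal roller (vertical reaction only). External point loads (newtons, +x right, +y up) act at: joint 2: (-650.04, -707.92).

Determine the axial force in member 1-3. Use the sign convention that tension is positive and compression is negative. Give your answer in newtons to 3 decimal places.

-406.773

N=5 nodes, M=7 members, R=3 reactions → 2N=10, M+R=10
member 0 (0-1): L=4.9952, (cx,cy)=(0.4184,0.9083)
member 1 (0-2): L=4.6110, (cx,cy)=(1.0000,0.0000)
member 2 (1-2): L=5.1904, (cx,cy)=(0.4857,-0.8741)
member 3 (1-3): L=5.1106, (cx,cy)=(0.9897,-0.1430)
member 4 (2-3): L=4.5741, (cx,cy)=(0.5546,0.8321)
member 5 (2-4): L=4.8890, (cx,cy)=(1.0000,0.0000)
member 6 (3-4): L=4.4741, (cx,cy)=(0.5257,-0.8507)
solve A·x = −loads:
  F[0-1] = -401.1147 N (compression)
  F[0-2] = -482.2144 N (compression)
  F[1-2] = +483.3447 N (tension)
  F[1-3] = -406.7729 N (compression)
  F[2-3] = +343.0162 N (tension)
  F[2-4] = +212.3363 N (tension)
  F[3-4] = -403.9171 N (compression)
  Rx@0 = +650.0400 N
  Ry@0 = +364.3180 N
  Ry@4 = +343.6020 N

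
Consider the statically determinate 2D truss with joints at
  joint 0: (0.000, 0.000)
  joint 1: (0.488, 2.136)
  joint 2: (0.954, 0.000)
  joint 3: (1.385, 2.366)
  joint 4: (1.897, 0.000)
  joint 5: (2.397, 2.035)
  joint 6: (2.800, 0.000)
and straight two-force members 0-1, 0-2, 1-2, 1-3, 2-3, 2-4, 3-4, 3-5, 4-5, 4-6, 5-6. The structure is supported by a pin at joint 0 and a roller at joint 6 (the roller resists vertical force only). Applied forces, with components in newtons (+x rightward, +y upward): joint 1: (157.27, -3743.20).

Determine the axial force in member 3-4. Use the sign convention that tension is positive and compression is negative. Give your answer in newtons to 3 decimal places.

N=7 nodes, M=11 members, R=3 reactions → 2N=14, M+R=14
member 0 (0-1): L=2.1910, (cx,cy)=(0.2227,0.9749)
member 1 (0-2): L=0.9540, (cx,cy)=(1.0000,0.0000)
member 2 (1-2): L=2.1862, (cx,cy)=(0.2132,-0.9770)
member 3 (1-3): L=0.9260, (cx,cy)=(0.9687,0.2484)
member 4 (2-3): L=2.4049, (cx,cy)=(0.1792,0.9838)
member 5 (2-4): L=0.9430, (cx,cy)=(1.0000,0.0000)
member 6 (3-4): L=2.4208, (cx,cy)=(0.2115,-0.9774)
member 7 (3-5): L=1.0648, (cx,cy)=(0.9505,-0.3109)
member 8 (4-5): L=2.0955, (cx,cy)=(0.2386,0.9711)
member 9 (4-6): L=0.9030, (cx,cy)=(1.0000,0.0000)
member 10 (5-6): L=2.0745, (cx,cy)=(0.1943,-0.9809)
solve A·x = −loads:
  F[0-1] = -3047.3860 N (compression)
  F[0-2] = +836.0010 N (tension)
  F[1-2] = -956.4268 N (compression)
  F[1-3] = -652.5871 N (compression)
  F[2-3] = +949.8251 N (tension)
  F[2-4] = +461.9149 N (tension)
  F[3-4] = -684.0786 N (compression)
  F[3-5] = -333.7672 N (compression)
  F[4-5] = +688.4884 N (tension)
  F[4-6] = +152.9540 N (tension)
  F[5-6] = -787.3603 N (compression)
  Rx@0 = -157.2700 N
  Ry@0 = +2970.8392 N
  Ry@6 = +772.3608 N

-684.079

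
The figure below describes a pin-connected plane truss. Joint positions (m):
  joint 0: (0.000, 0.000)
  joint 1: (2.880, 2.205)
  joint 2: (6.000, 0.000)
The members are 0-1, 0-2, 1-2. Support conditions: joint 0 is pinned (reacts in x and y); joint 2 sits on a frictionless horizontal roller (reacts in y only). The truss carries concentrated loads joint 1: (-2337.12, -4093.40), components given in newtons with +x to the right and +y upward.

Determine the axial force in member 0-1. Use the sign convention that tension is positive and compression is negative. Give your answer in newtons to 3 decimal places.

-4914.308

N=3 nodes, M=3 members, R=3 reactions → 2N=6, M+R=6
member 0 (0-1): L=3.6272, (cx,cy)=(0.7940,0.6079)
member 1 (0-2): L=6.0000, (cx,cy)=(1.0000,0.0000)
member 2 (1-2): L=3.8205, (cx,cy)=(0.8166,-0.5771)
solve A·x = −loads:
  F[0-1] = -4914.3083 N (compression)
  F[0-2] = +1564.8680 N (tension)
  F[1-2] = -1916.2245 N (compression)
  Rx@0 = +2337.1200 N
  Ry@0 = +2987.4596 N
  Ry@2 = +1105.9404 N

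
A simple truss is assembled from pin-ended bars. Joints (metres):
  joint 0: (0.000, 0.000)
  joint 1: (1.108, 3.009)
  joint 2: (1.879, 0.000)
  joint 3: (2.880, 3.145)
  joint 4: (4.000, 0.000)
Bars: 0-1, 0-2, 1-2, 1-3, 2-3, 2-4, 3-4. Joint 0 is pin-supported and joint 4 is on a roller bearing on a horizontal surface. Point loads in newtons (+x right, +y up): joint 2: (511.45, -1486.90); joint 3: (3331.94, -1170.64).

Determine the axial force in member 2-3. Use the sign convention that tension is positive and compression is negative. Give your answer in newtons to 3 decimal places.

3064.085

N=5 nodes, M=7 members, R=3 reactions → 2N=10, M+R=10
member 0 (0-1): L=3.2065, (cx,cy)=(0.3455,0.9384)
member 1 (0-2): L=1.8790, (cx,cy)=(1.0000,0.0000)
member 2 (1-2): L=3.1062, (cx,cy)=(0.2482,-0.9687)
member 3 (1-3): L=1.7772, (cx,cy)=(0.9971,0.0765)
member 4 (2-3): L=3.3005, (cx,cy)=(0.3033,0.9529)
member 5 (2-4): L=2.1210, (cx,cy)=(1.0000,0.0000)
member 6 (3-4): L=3.3385, (cx,cy)=(0.3355,-0.9420)
solve A·x = −loads:
  F[0-1] = +1602.2242 N (tension)
  F[0-2] = +3289.7472 N (tension)
  F[1-2] = -1479.1492 N (compression)
  F[1-3] = +923.4943 N (tension)
  F[2-3] = +3064.0848 N (tension)
  F[2-4] = +1481.8437 N (tension)
  F[3-4] = -4417.0537 N (compression)
  Rx@0 = -3843.3900 N
  Ry@0 = -1503.5299 N
  Ry@4 = +4161.0699 N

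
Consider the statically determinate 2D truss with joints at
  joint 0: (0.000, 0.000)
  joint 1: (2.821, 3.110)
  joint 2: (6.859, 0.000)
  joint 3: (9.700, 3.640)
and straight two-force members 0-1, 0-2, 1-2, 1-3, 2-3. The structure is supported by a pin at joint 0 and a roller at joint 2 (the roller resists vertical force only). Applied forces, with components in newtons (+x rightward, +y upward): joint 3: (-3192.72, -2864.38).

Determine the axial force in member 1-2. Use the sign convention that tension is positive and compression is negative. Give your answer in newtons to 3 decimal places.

703.817

N=4 nodes, M=5 members, R=3 reactions → 2N=8, M+R=8
member 0 (0-1): L=4.1988, (cx,cy)=(0.6719,0.7407)
member 1 (0-2): L=6.8590, (cx,cy)=(1.0000,0.0000)
member 2 (1-2): L=5.0968, (cx,cy)=(0.7923,-0.6102)
member 3 (1-3): L=6.8994, (cx,cy)=(0.9970,0.0768)
member 4 (2-3): L=4.6175, (cx,cy)=(0.6153,0.7883)
solve A·x = −loads:
  F[0-1] = -685.7401 N (compression)
  F[0-2] = -2732.0024 N (compression)
  F[1-2] = +703.8170 N (tension)
  F[1-3] = -1021.3410 N (compression)
  F[2-3] = -3534.0295 N (compression)
  Rx@0 = +3192.7200 N
  Ry@0 = +507.9162 N
  Ry@2 = +2356.4638 N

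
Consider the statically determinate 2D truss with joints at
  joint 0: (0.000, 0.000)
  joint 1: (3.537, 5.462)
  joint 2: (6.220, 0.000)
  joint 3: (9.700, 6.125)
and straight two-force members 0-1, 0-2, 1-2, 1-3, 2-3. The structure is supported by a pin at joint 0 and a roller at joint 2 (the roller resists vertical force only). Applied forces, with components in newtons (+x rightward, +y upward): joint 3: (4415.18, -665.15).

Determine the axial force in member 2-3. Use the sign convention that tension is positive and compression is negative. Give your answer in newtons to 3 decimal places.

-1396.662

N=4 nodes, M=5 members, R=3 reactions → 2N=8, M+R=8
member 0 (0-1): L=6.5072, (cx,cy)=(0.5436,0.8394)
member 1 (0-2): L=6.2200, (cx,cy)=(1.0000,0.0000)
member 2 (1-2): L=6.0854, (cx,cy)=(0.4409,-0.8976)
member 3 (1-3): L=6.1986, (cx,cy)=(0.9943,0.1070)
member 4 (2-3): L=7.0446, (cx,cy)=(0.4940,0.8695)
solve A·x = −loads:
  F[0-1] = +5623.0885 N (tension)
  F[0-2] = +1358.7462 N (tension)
  F[1-2] = -4646.6983 N (compression)
  F[1-3] = +5134.5828 N (tension)
  F[2-3] = -1396.6621 N (compression)
  Rx@0 = -4415.1800 N
  Ry@0 = -4719.8874 N
  Ry@2 = +5385.0374 N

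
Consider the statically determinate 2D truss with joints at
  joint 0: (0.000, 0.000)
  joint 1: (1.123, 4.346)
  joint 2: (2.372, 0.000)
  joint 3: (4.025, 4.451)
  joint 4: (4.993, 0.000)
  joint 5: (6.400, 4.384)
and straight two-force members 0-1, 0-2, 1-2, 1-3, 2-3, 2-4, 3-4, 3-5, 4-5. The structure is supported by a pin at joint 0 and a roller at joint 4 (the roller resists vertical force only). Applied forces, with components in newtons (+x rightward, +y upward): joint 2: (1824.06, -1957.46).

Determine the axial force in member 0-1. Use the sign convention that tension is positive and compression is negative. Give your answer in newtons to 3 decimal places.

-1061.289

N=6 nodes, M=9 members, R=3 reactions → 2N=12, M+R=12
member 0 (0-1): L=4.4887, (cx,cy)=(0.2502,0.9682)
member 1 (0-2): L=2.3720, (cx,cy)=(1.0000,0.0000)
member 2 (1-2): L=4.5219, (cx,cy)=(0.2762,-0.9611)
member 3 (1-3): L=2.9039, (cx,cy)=(0.9993,0.0362)
member 4 (2-3): L=4.7480, (cx,cy)=(0.3481,0.9374)
member 5 (2-4): L=2.6210, (cx,cy)=(1.0000,0.0000)
member 6 (3-4): L=4.5550, (cx,cy)=(0.2125,-0.9772)
member 7 (3-5): L=2.3759, (cx,cy)=(0.9996,-0.0282)
member 8 (4-5): L=4.6042, (cx,cy)=(0.3056,0.9522)
solve A·x = −loads:
  F[0-1] = -1061.2891 N (compression)
  F[0-2] = +2089.5746 N (tension)
  F[1-2] = +1048.2357 N (tension)
  F[1-3] = -555.4114 N (compression)
  F[2-3] = +1013.4010 N (tension)
  F[2-4] = +202.2385 N (tension)
  F[3-4] = -951.6582 N (compression)
  F[3-5] = +0.0000 N (tension)
  F[4-5] = -0.0000 N (compression)
  Rx@0 = -1824.0600 N
  Ry@0 = +1027.5391 N
  Ry@4 = +929.9209 N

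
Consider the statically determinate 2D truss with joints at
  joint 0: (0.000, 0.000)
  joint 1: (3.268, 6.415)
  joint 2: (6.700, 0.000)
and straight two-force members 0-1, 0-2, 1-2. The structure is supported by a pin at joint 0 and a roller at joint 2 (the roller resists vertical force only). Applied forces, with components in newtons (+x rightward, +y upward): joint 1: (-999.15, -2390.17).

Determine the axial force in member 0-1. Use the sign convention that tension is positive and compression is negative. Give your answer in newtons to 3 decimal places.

N=3 nodes, M=3 members, R=3 reactions → 2N=6, M+R=6
member 0 (0-1): L=7.1994, (cx,cy)=(0.4539,0.8910)
member 1 (0-2): L=6.7000, (cx,cy)=(1.0000,0.0000)
member 2 (1-2): L=7.2754, (cx,cy)=(0.4717,-0.8817)
solve A·x = −loads:
  F[0-1] = -2447.6851 N (compression)
  F[0-2] = +111.9123 N (tension)
  F[1-2] = -237.2383 N (compression)
  Rx@0 = +999.1500 N
  Ry@0 = +2180.9867 N
  Ry@2 = +209.1833 N

-2447.685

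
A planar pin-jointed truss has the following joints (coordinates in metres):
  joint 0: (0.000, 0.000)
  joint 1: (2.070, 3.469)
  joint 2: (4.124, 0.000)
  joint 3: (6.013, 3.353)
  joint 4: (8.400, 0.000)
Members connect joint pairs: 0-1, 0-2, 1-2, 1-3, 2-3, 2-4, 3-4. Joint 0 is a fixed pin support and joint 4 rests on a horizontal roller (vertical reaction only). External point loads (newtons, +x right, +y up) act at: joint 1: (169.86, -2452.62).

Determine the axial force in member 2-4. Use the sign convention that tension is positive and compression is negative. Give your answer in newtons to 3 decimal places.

480.208

N=5 nodes, M=7 members, R=3 reactions → 2N=10, M+R=10
member 0 (0-1): L=4.0397, (cx,cy)=(0.5124,0.8587)
member 1 (0-2): L=4.1240, (cx,cy)=(1.0000,0.0000)
member 2 (1-2): L=4.0315, (cx,cy)=(0.5095,-0.8605)
member 3 (1-3): L=3.9447, (cx,cy)=(0.9996,-0.0294)
member 4 (2-3): L=3.8485, (cx,cy)=(0.4908,0.8712)
member 5 (2-4): L=4.2760, (cx,cy)=(1.0000,0.0000)
member 6 (3-4): L=4.1159, (cx,cy)=(0.5800,-0.8147)
solve A·x = −loads:
  F[0-1] = -2070.5751 N (compression)
  F[0-2] = +1230.8625 N (tension)
  F[1-2] = -754.9873 N (compression)
  F[1-3] = -846.5705 N (compression)
  F[2-3] = +745.6525 N (tension)
  F[2-4] = +480.2076 N (tension)
  F[3-4] = -828.0149 N (compression)
  Rx@0 = -169.8600 N
  Ry@0 = +1778.0762 N
  Ry@4 = +674.5438 N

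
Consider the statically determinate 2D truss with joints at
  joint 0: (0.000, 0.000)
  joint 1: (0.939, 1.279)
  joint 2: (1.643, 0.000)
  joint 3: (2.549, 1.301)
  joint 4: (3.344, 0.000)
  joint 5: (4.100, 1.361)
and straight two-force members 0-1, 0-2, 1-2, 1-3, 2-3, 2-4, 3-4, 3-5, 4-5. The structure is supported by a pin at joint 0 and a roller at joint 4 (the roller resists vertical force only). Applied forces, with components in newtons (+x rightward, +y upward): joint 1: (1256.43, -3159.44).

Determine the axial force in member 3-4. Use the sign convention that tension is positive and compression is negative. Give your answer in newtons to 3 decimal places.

N=6 nodes, M=9 members, R=3 reactions → 2N=12, M+R=12
member 0 (0-1): L=1.5867, (cx,cy)=(0.5918,0.8061)
member 1 (0-2): L=1.6430, (cx,cy)=(1.0000,0.0000)
member 2 (1-2): L=1.4600, (cx,cy)=(0.4822,-0.8761)
member 3 (1-3): L=1.6102, (cx,cy)=(0.9999,0.0137)
member 4 (2-3): L=1.5854, (cx,cy)=(0.5715,0.8206)
member 5 (2-4): L=1.7010, (cx,cy)=(1.0000,0.0000)
member 6 (3-4): L=1.5247, (cx,cy)=(0.5214,-0.8533)
member 7 (3-5): L=1.5522, (cx,cy)=(0.9993,0.0387)
member 8 (4-5): L=1.5569, (cx,cy)=(0.4856,0.8742)
solve A·x = −loads:
  F[0-1] = -2222.7332 N (compression)
  F[0-2] = +2571.8451 N (tension)
  F[1-2] = -1589.3948 N (compression)
  F[1-3] = -1805.5949 N (compression)
  F[2-3] = +1696.7613 N (tension)
  F[2-4] = +835.7764 N (tension)
  F[3-4] = -1602.8745 N (compression)
  F[3-5] = -0.0000 N (compression)
  F[4-5] = +0.0000 N (tension)
  Rx@0 = -1256.4300 N
  Ry@0 = +1791.7103 N
  Ry@4 = +1367.7297 N

-1602.875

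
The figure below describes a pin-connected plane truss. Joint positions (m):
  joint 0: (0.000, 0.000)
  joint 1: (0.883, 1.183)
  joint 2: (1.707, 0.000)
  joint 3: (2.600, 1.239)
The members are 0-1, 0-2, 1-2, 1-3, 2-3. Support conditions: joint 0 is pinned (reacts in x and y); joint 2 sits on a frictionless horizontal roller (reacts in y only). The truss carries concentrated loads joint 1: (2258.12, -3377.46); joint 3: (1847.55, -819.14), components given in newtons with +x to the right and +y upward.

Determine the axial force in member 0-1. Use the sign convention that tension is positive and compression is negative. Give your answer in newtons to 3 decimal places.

N=4 nodes, M=5 members, R=3 reactions → 2N=8, M+R=8
member 0 (0-1): L=1.4762, (cx,cy)=(0.5982,0.8014)
member 1 (0-2): L=1.7070, (cx,cy)=(1.0000,0.0000)
member 2 (1-2): L=1.4417, (cx,cy)=(0.5716,-0.8206)
member 3 (1-3): L=1.7179, (cx,cy)=(0.9995,0.0326)
member 4 (2-3): L=1.5273, (cx,cy)=(0.5847,0.8112)
solve A·x = −loads:
  F[0-1] = +2126.4842 N (tension)
  F[0-2] = +2833.7010 N (tension)
  F[1-2] = -6093.5445 N (compression)
  F[1-3] = +2497.9549 N (tension)
  F[2-3] = -1110.1006 N (compression)
  Rx@0 = -4105.6700 N
  Ry@0 = -1704.1215 N
  Ry@2 = +5900.7215 N

2126.484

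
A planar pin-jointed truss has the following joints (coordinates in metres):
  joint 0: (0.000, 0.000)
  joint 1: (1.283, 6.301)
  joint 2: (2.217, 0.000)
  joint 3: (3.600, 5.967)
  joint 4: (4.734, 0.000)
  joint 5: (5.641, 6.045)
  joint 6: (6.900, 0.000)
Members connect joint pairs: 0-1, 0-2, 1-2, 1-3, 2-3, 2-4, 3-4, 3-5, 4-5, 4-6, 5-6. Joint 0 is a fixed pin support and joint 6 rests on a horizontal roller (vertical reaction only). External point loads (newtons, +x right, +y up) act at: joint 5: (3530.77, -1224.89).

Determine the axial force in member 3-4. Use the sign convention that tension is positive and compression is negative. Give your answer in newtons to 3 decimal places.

N=7 nodes, M=11 members, R=3 reactions → 2N=14, M+R=14
member 0 (0-1): L=6.4303, (cx,cy)=(0.1995,0.9799)
member 1 (0-2): L=2.2170, (cx,cy)=(1.0000,0.0000)
member 2 (1-2): L=6.3698, (cx,cy)=(0.1466,-0.9892)
member 3 (1-3): L=2.3409, (cx,cy)=(0.9898,-0.1427)
member 4 (2-3): L=6.1252, (cx,cy)=(0.2258,0.9742)
member 5 (2-4): L=2.5170, (cx,cy)=(1.0000,0.0000)
member 6 (3-4): L=6.0738, (cx,cy)=(0.1867,-0.9824)
member 7 (3-5): L=2.0425, (cx,cy)=(0.9993,0.0382)
member 8 (4-5): L=6.1127, (cx,cy)=(0.1484,0.9889)
member 9 (4-6): L=2.1660, (cx,cy)=(1.0000,0.0000)
member 10 (5-6): L=6.1747, (cx,cy)=(0.2039,-0.9790)
solve A·x = −loads:
  F[0-1] = +2928.6502 N (tension)
  F[0-2] = +2946.4331 N (tension)
  F[1-2] = -3051.4765 N (compression)
  F[1-3] = +1042.4346 N (tension)
  F[2-3] = +3098.5106 N (tension)
  F[2-4] = +1799.3893 N (tension)
  F[3-4] = -2833.1989 N (compression)
  F[3-5] = +2261.9990 N (tension)
  F[4-5] = +2814.5367 N (tension)
  F[4-6] = +852.7988 N (tension)
  F[5-6] = -4182.5176 N (compression)
  Rx@0 = -3530.7700 N
  Ry@0 = -2869.7635 N
  Ry@6 = +4094.6535 N

-2833.199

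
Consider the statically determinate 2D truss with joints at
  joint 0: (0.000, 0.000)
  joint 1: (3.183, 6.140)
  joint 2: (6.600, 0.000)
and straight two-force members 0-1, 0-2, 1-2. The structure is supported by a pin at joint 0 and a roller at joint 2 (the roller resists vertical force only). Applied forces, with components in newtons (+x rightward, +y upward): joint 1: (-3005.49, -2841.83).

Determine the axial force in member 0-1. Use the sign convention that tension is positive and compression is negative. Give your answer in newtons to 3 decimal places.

-4806.632

N=3 nodes, M=3 members, R=3 reactions → 2N=6, M+R=6
member 0 (0-1): L=6.9160, (cx,cy)=(0.4602,0.8878)
member 1 (0-2): L=6.6000, (cx,cy)=(1.0000,0.0000)
member 2 (1-2): L=7.0268, (cx,cy)=(0.4863,-0.8738)
solve A·x = −loads:
  F[0-1] = -4806.6322 N (compression)
  F[0-2] = -793.3002 N (compression)
  F[1-2] = +1631.3542 N (tension)
  Rx@0 = +3005.4900 N
  Ry@0 = +4267.3094 N
  Ry@2 = -1425.4793 N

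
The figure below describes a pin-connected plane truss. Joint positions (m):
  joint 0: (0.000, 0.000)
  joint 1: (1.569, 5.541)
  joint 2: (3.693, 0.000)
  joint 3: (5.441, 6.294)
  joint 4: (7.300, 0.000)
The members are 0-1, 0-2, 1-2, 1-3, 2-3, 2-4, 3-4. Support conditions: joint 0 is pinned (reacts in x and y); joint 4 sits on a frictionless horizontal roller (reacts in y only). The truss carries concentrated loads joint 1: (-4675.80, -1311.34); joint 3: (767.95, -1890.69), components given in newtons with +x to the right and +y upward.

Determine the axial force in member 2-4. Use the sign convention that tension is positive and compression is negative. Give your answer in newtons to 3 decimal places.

N=5 nodes, M=7 members, R=3 reactions → 2N=10, M+R=10
member 0 (0-1): L=5.7589, (cx,cy)=(0.2724,0.9622)
member 1 (0-2): L=3.6930, (cx,cy)=(1.0000,0.0000)
member 2 (1-2): L=5.9341, (cx,cy)=(0.3579,-0.9337)
member 3 (1-3): L=3.9445, (cx,cy)=(0.9816,0.1909)
member 4 (2-3): L=6.5322, (cx,cy)=(0.2676,0.9635)
member 5 (2-4): L=3.6070, (cx,cy)=(1.0000,0.0000)
member 6 (3-4): L=6.5628, (cx,cy)=(0.2833,-0.9590)
solve A·x = −loads:
  F[0-1] = -4570.8913 N (compression)
  F[0-2] = -2662.5113 N (compression)
  F[1-2] = +3741.2098 N (tension)
  F[1-3] = +2130.5558 N (tension)
  F[2-3] = -3625.5713 N (compression)
  F[2-4] = -353.2349 N (compression)
  F[3-4] = +1247.0196 N (tension)
  Rx@0 = +3907.8500 N
  Ry@0 = +4397.9743 N
  Ry@4 = -1195.9443 N

-353.235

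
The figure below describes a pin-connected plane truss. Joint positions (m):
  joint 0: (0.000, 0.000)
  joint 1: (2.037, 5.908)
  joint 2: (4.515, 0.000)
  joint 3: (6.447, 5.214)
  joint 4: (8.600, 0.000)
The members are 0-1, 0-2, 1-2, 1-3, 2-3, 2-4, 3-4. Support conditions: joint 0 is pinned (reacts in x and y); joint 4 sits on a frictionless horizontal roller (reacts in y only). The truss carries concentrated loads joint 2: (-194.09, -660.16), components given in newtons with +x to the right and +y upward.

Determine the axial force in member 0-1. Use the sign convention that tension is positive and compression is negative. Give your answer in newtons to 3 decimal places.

-331.691

N=5 nodes, M=7 members, R=3 reactions → 2N=10, M+R=10
member 0 (0-1): L=6.2493, (cx,cy)=(0.3260,0.9454)
member 1 (0-2): L=4.5150, (cx,cy)=(1.0000,0.0000)
member 2 (1-2): L=6.4066, (cx,cy)=(0.3868,-0.9222)
member 3 (1-3): L=4.4643, (cx,cy)=(0.9878,-0.1555)
member 4 (2-3): L=5.5604, (cx,cy)=(0.3475,0.9377)
member 5 (2-4): L=4.0850, (cx,cy)=(1.0000,0.0000)
member 6 (3-4): L=5.6410, (cx,cy)=(0.3817,-0.9243)
solve A·x = −loads:
  F[0-1] = -331.6914 N (compression)
  F[0-2] = -85.9732 N (compression)
  F[1-2] = +383.8268 N (tension)
  F[1-3] = -259.7336 N (compression)
  F[2-3] = +326.5520 N (tension)
  F[2-4] = +143.1138 N (tension)
  F[3-4] = -374.9694 N (compression)
  Rx@0 = +194.0900 N
  Ry@0 = +313.5760 N
  Ry@4 = +346.5840 N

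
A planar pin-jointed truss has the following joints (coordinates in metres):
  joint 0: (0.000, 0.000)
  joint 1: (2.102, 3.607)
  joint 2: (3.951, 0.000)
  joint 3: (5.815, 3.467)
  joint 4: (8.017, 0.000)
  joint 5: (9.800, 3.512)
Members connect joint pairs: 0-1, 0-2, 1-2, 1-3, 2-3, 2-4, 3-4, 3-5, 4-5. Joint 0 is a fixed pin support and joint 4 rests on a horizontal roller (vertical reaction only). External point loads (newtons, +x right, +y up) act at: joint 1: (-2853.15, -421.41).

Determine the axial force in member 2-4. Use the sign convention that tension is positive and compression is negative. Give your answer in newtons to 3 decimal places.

-745.133

N=6 nodes, M=9 members, R=3 reactions → 2N=12, M+R=12
member 0 (0-1): L=4.1748, (cx,cy)=(0.5035,0.8640)
member 1 (0-2): L=3.9510, (cx,cy)=(1.0000,0.0000)
member 2 (1-2): L=4.0533, (cx,cy)=(0.4562,-0.8899)
member 3 (1-3): L=3.7156, (cx,cy)=(0.9993,-0.0377)
member 4 (2-3): L=3.9363, (cx,cy)=(0.4735,0.8808)
member 5 (2-4): L=4.0660, (cx,cy)=(1.0000,0.0000)
member 6 (3-4): L=4.1072, (cx,cy)=(0.5361,-0.8441)
member 7 (3-5): L=3.9853, (cx,cy)=(0.9999,0.0113)
member 8 (4-5): L=3.9387, (cx,cy)=(0.4527,0.8917)
solve A·x = −loads:
  F[0-1] = -1845.6167 N (compression)
  F[0-2] = -1923.8845 N (compression)
  F[1-2] = +1261.2181 N (tension)
  F[1-3] = +1349.5111 N (tension)
  F[2-3] = -1274.2763 N (compression)
  F[2-4] = -745.1331 N (compression)
  F[3-4] = +1389.8241 N (tension)
  F[3-5] = +0.0000 N (tension)
  F[4-5] = -0.0000 N (compression)
  Rx@0 = +2853.1500 N
  Ry@0 = +1594.6055 N
  Ry@4 = -1173.1955 N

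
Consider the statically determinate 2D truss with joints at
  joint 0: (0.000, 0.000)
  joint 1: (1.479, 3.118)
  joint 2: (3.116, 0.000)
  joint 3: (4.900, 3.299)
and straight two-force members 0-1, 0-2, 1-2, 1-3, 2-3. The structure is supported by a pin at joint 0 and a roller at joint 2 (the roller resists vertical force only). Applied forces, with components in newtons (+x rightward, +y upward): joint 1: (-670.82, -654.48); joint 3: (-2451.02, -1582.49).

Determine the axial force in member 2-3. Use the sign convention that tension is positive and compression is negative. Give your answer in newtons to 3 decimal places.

N=4 nodes, M=5 members, R=3 reactions → 2N=8, M+R=8
member 0 (0-1): L=3.4510, (cx,cy)=(0.4286,0.9035)
member 1 (0-2): L=3.1160, (cx,cy)=(1.0000,0.0000)
member 2 (1-2): L=3.5216, (cx,cy)=(0.4648,-0.8854)
member 3 (1-3): L=3.4258, (cx,cy)=(0.9986,0.0528)
member 4 (2-3): L=3.7505, (cx,cy)=(0.4757,0.8796)
solve A·x = −loads:
  F[0-1] = -2992.8123 N (compression)
  F[0-2] = -1839.2042 N (compression)
  F[1-2] = +2216.7129 N (tension)
  F[1-3] = -1644.5407 N (compression)
  F[2-3] = -1700.2771 N (compression)
  Rx@0 = +3121.8400 N
  Ry@0 = +2704.0287 N
  Ry@2 = -467.0587 N

-1700.277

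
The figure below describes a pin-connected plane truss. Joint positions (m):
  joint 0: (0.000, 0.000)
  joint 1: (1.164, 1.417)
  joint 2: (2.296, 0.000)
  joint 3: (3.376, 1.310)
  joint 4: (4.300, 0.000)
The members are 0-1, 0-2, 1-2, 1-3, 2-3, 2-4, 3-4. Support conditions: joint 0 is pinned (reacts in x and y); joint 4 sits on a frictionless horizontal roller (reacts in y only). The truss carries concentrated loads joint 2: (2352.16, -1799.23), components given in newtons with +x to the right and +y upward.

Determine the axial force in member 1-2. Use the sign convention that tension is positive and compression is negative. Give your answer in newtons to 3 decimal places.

1160.746

N=5 nodes, M=7 members, R=3 reactions → 2N=10, M+R=10
member 0 (0-1): L=1.8338, (cx,cy)=(0.6348,0.7727)
member 1 (0-2): L=2.2960, (cx,cy)=(1.0000,0.0000)
member 2 (1-2): L=1.8136, (cx,cy)=(0.6242,-0.7813)
member 3 (1-3): L=2.2146, (cx,cy)=(0.9988,-0.0483)
member 4 (2-3): L=1.6978, (cx,cy)=(0.6361,0.7716)
member 5 (2-4): L=2.0040, (cx,cy)=(1.0000,0.0000)
member 6 (3-4): L=1.6031, (cx,cy)=(0.5764,-0.8172)
solve A·x = −loads:
  F[0-1] = -1085.1647 N (compression)
  F[0-2] = +3040.9694 N (tension)
  F[1-2] = +1160.7459 N (tension)
  F[1-3] = -1414.9496 N (compression)
  F[2-3] = +1156.4954 N (tension)
  F[2-4] = +677.6271 N (tension)
  F[3-4] = -1175.6415 N (compression)
  Rx@0 = -2352.1600 N
  Ry@0 = +838.5249 N
  Ry@4 = +960.7051 N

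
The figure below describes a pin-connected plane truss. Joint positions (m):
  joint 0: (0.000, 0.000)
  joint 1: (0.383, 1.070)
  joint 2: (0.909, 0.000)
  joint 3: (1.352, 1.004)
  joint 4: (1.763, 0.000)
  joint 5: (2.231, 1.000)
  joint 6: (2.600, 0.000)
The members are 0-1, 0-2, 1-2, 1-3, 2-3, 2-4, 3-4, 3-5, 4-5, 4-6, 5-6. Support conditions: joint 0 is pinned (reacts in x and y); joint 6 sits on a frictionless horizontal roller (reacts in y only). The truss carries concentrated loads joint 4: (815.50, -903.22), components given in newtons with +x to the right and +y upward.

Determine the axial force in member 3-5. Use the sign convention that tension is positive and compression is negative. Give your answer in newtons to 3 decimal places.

N=7 nodes, M=11 members, R=3 reactions → 2N=14, M+R=14
member 0 (0-1): L=1.1365, (cx,cy)=(0.3370,0.9415)
member 1 (0-2): L=0.9090, (cx,cy)=(1.0000,0.0000)
member 2 (1-2): L=1.1923, (cx,cy)=(0.4412,-0.8974)
member 3 (1-3): L=0.9712, (cx,cy)=(0.9977,-0.0680)
member 4 (2-3): L=1.0974, (cx,cy)=(0.4037,0.9149)
member 5 (2-4): L=0.8540, (cx,cy)=(1.0000,0.0000)
member 6 (3-4): L=1.0849, (cx,cy)=(0.3788,-0.9255)
member 7 (3-5): L=0.8790, (cx,cy)=(1.0000,-0.0046)
member 8 (4-5): L=1.1041, (cx,cy)=(0.4239,0.9057)
member 9 (4-6): L=0.8370, (cx,cy)=(1.0000,0.0000)
member 10 (5-6): L=1.0659, (cx,cy)=(0.3462,-0.9382)
solve A·x = −loads:
  F[0-1] = -308.8332 N (compression)
  F[0-2] = +919.5784 N (tension)
  F[1-2] = +343.3986 N (tension)
  F[1-3] = -256.1659 N (compression)
  F[2-3] = -336.8407 N (compression)
  F[2-4] = +1207.0513 N (tension)
  F[3-4] = +316.7025 N (tension)
  F[3-5] = -511.5387 N (compression)
  F[4-5] = +673.6353 N (tension)
  F[4-6] = +225.9950 N (tension)
  F[5-6] = -652.8185 N (compression)
  Rx@0 = -815.5000 N
  Ry@0 = +290.7674 N
  Ry@6 = +612.4526 N

-511.539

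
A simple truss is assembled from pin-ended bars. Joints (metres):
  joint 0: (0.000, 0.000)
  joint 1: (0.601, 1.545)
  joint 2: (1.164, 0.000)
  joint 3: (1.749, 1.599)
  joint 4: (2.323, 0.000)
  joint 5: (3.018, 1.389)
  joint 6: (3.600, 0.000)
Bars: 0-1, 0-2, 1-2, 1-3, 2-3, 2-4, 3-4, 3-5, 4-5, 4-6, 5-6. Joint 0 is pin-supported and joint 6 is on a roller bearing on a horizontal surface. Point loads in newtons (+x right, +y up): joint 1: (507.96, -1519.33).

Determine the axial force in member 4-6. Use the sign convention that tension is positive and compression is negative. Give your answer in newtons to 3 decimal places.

197.622

N=7 nodes, M=11 members, R=3 reactions → 2N=14, M+R=14
member 0 (0-1): L=1.6578, (cx,cy)=(0.3625,0.9320)
member 1 (0-2): L=1.1640, (cx,cy)=(1.0000,0.0000)
member 2 (1-2): L=1.6444, (cx,cy)=(0.3424,-0.9396)
member 3 (1-3): L=1.1493, (cx,cy)=(0.9989,0.0470)
member 4 (2-3): L=1.7027, (cx,cy)=(0.3436,0.9391)
member 5 (2-4): L=1.1590, (cx,cy)=(1.0000,0.0000)
member 6 (3-4): L=1.6989, (cx,cy)=(0.3379,-0.9412)
member 7 (3-5): L=1.2863, (cx,cy)=(0.9866,-0.1633)
member 8 (4-5): L=1.5532, (cx,cy)=(0.4475,0.8943)
member 9 (4-6): L=1.2770, (cx,cy)=(1.0000,0.0000)
member 10 (5-6): L=1.5060, (cx,cy)=(0.3865,-0.9223)
solve A·x = −loads:
  F[0-1] = -1124.1628 N (compression)
  F[0-2] = +915.5068 N (tension)
  F[1-2] = -538.5840 N (compression)
  F[1-3] = -731.9160 N (compression)
  F[2-3] = +538.8361 N (tension)
  F[2-4] = +545.9735 N (tension)
  F[3-4] = -430.7017 N (compression)
  F[3-5] = -405.9008 N (compression)
  F[4-5] = +453.2873 N (tension)
  F[4-6] = +197.6216 N (tension)
  F[5-6] = -511.3723 N (compression)
  Rx@0 = -507.9600 N
  Ry@0 = +1047.6868 N
  Ry@6 = +471.6432 N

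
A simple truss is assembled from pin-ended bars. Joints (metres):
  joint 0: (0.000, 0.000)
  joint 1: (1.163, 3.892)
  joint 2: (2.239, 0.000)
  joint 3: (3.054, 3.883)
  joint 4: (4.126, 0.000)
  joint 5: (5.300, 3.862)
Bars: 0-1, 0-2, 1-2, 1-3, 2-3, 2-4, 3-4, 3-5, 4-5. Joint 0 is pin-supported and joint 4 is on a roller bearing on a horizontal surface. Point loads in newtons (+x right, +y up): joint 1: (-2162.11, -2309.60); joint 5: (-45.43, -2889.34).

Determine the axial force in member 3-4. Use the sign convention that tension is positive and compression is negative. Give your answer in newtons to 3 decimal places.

623.600

N=6 nodes, M=9 members, R=3 reactions → 2N=12, M+R=12
member 0 (0-1): L=4.0620, (cx,cy)=(0.2863,0.9581)
member 1 (0-2): L=2.2390, (cx,cy)=(1.0000,0.0000)
member 2 (1-2): L=4.0380, (cx,cy)=(0.2665,-0.9638)
member 3 (1-3): L=1.8910, (cx,cy)=(1.0000,-0.0048)
member 4 (2-3): L=3.9676, (cx,cy)=(0.2054,0.9787)
member 5 (2-4): L=1.8870, (cx,cy)=(1.0000,0.0000)
member 6 (3-4): L=4.0283, (cx,cy)=(0.2661,-0.9639)
member 7 (3-5): L=2.2461, (cx,cy)=(1.0000,-0.0093)
member 8 (4-5): L=4.0365, (cx,cy)=(0.2908,0.9568)
solve A·x = −loads:
  F[0-1] = -3045.9917 N (compression)
  F[0-2] = -1335.4458 N (compression)
  F[1-2] = +626.1731 N (tension)
  F[1-3] = +1123.1731 N (tension)
  F[2-3] = -616.6836 N (compression)
  F[2-4] = -1041.9153 N (compression)
  F[3-4] = +623.6001 N (tension)
  F[3-5] = +830.5692 N (tension)
  F[4-5] = -3011.7740 N (compression)
  Rx@0 = +2207.5400 N
  Ry@0 = +2918.4785 N
  Ry@4 = +2280.4615 N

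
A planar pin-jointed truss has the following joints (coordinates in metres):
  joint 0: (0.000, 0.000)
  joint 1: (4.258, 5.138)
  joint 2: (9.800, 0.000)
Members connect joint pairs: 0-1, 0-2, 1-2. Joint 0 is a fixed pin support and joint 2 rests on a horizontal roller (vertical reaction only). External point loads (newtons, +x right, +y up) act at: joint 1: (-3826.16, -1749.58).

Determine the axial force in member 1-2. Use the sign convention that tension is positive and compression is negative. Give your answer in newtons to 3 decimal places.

N=3 nodes, M=3 members, R=3 reactions → 2N=6, M+R=6
member 0 (0-1): L=6.6731, (cx,cy)=(0.6381,0.7700)
member 1 (0-2): L=9.8000, (cx,cy)=(1.0000,0.0000)
member 2 (1-2): L=7.5573, (cx,cy)=(0.7333,-0.6799)
solve A·x = −loads:
  F[0-1] = -3890.3268 N (compression)
  F[0-2] = -1343.7855 N (compression)
  F[1-2] = +1832.4417 N (tension)
  Rx@0 = +3826.1600 N
  Ry@0 = +2995.4064 N
  Ry@2 = -1245.8264 N

1832.442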